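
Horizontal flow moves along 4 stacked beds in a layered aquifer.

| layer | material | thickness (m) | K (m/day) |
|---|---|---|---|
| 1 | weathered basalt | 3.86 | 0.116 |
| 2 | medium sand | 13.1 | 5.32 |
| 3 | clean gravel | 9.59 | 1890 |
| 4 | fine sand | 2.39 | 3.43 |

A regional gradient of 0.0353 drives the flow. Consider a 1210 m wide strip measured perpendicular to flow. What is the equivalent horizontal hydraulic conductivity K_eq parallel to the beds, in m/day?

629

Flow is parallel to layering, so each bed carries its own Darcy discharge and the transmissivities add.
Σ(K_i·b_i) = 0.116×3.86 + 5.32×13.1 + 1890×9.59 + 3.43×2.39 = 18203 m²/day.
Total thickness b = 28.94 m, so K_eq = Σ(K_i·b_i)/b = 629.0 m/day.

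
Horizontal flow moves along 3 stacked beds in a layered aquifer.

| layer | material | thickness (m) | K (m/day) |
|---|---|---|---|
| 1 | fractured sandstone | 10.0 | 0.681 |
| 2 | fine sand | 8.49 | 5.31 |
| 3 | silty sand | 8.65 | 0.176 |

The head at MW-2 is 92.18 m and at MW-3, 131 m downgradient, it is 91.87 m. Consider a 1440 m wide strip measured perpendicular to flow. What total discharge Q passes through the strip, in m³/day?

Flow is parallel to layering, so each bed carries its own Darcy discharge and the transmissivities add.
Σ(K_i·b_i) = 0.681×10.0 + 5.31×8.49 + 0.176×8.65 = 53.41 m²/day.
Hydraulic gradient i = (92.18 − 91.87) / 131 = 0.31 / 131 = 0.002366.
Q = Σ(K_i·b_i) · W · i = 53.41 × 1440 × 0.002366 = 182.0 m³/day.

182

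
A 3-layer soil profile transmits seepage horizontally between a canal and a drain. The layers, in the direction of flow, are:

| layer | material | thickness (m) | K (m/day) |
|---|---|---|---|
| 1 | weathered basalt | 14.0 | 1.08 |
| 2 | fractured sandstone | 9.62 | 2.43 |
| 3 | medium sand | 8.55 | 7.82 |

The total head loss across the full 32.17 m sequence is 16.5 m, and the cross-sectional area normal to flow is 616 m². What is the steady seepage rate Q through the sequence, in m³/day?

564

Flow is perpendicular to layering, so the layers act in series and the equivalent K is the thickness-weighted harmonic mean.
Total thickness L = 14.0 + 9.62 + 8.55 = 32.17 m.
Σ(b_i/K_i) = 14.0/1.08 + 9.62/2.43 + 8.55/7.82 = 18.02 d.
K_eq = L / Σ(b_i/K_i) = 32.17 / 18.02 = 1.786 m/day.
Q = K_eq · A · (Δh/L) = 1.786 × 616 × (16.5/32.17) = 564.2 m³/day.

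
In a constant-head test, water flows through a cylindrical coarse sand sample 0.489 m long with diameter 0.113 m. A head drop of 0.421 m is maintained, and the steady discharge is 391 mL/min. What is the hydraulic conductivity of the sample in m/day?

65.2

Cross-sectional area A = π·(d/2)² = π × (0.113/2)² = 0.01003 m².
Convert discharge: 391 mL/min = 6.517e-06 m³/s.
Darcy's law rearranged: K = Q·L / (A·Δh) = 6.517e-06 × 0.489 / (0.01003 × 0.421) = 0.0007548 m/s = 65.21 m/day.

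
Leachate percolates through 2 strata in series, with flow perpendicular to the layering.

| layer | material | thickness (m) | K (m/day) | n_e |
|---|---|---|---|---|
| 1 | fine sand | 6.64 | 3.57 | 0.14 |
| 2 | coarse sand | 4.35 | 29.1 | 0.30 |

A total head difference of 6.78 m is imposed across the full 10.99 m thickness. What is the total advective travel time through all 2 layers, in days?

0.662

With flow normal to the layers, continuity requires the same specific discharge q through every layer.
Σ(b_i/K_i) = 6.64/3.57 + 4.35/29.1 = 2.009 d.
q = Δh / Σ(b_i/K_i) = 6.78 / 2.009 = 3.374 m/day.
In each layer the seepage velocity is v_i = q/n_i, so the layer transit time is t_i = b_i·n_i / q:
  layer 1 (fine sand): t_1 = 6.64 × 0.14 / 3.374 = 0.2755 d
  layer 2 (coarse sand): t_2 = 4.35 × 0.30 / 3.374 = 0.3868 d
Total t = Σ t_i = 0.6623 days.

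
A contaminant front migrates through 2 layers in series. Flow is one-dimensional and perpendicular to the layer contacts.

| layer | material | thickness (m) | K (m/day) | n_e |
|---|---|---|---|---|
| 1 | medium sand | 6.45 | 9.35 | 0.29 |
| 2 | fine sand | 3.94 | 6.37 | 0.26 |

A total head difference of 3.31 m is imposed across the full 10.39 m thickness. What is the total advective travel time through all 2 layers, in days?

With flow normal to the layers, continuity requires the same specific discharge q through every layer.
Σ(b_i/K_i) = 6.45/9.35 + 3.94/6.37 = 1.308 d.
q = Δh / Σ(b_i/K_i) = 3.31 / 1.308 = 2.530 m/day.
In each layer the seepage velocity is v_i = q/n_i, so the layer transit time is t_i = b_i·n_i / q:
  layer 1 (medium sand): t_1 = 6.45 × 0.29 / 2.530 = 0.7394 d
  layer 2 (fine sand): t_2 = 3.94 × 0.26 / 2.530 = 0.4049 d
Total t = Σ t_i = 1.144 days.

1.14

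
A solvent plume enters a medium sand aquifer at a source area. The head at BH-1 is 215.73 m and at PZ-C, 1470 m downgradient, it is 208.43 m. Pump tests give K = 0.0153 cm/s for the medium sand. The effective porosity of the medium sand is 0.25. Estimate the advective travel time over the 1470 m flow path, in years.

15.3

Convert K: 0.0153 cm/s × 864 = 13.22 m/day.
Hydraulic gradient i = (215.73 − 208.43) / 1470 = 7.3 / 1470 = 0.004966.
Darcy flux q = K · i = 13.22 × 0.004966 = 0.06565 m/day.
Seepage velocity v = q / n_e = 0.06565 / 0.25 = 0.2626 m/day.
Travel time t = L / v = 1470 / 0.2626 = 5598 days = 15.33 years.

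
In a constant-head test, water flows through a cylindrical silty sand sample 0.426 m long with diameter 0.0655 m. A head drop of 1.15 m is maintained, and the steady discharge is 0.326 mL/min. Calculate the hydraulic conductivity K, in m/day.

Cross-sectional area A = π·(d/2)² = π × (0.0655/2)² = 0.003370 m².
Convert discharge: 0.326 mL/min = 5.433e-09 m³/s.
Darcy's law rearranged: K = Q·L / (A·Δh) = 5.433e-09 × 0.426 / (0.003370 × 1.15) = 5.973e-07 m/s = 0.05161 m/day.

0.0516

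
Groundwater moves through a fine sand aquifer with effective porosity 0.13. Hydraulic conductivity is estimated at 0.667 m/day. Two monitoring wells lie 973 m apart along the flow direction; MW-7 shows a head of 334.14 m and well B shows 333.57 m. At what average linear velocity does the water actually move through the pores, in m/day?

Hydraulic gradient i = (334.14 − 333.57) / 973 = 0.57 / 973 = 0.0005858.
Darcy flux q = K · i = 0.6670 × 0.0005858 = 0.0003907 m/day.
Seepage velocity v = q / n_e = 0.0003907 / 0.13 = 0.003006 m/day.

0.00301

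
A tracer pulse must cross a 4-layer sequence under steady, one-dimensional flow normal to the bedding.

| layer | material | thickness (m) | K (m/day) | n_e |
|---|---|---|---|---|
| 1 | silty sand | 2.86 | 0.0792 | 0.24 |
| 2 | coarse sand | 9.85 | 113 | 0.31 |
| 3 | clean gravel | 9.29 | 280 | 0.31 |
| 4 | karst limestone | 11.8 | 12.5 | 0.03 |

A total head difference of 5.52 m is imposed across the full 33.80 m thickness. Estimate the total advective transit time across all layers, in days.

With flow normal to the layers, continuity requires the same specific discharge q through every layer.
Σ(b_i/K_i) = 2.86/0.0792 + 9.85/113 + 9.29/280 + 11.8/12.5 = 37.18 d.
q = Δh / Σ(b_i/K_i) = 5.52 / 37.18 = 0.1485 m/day.
In each layer the seepage velocity is v_i = q/n_i, so the layer transit time is t_i = b_i·n_i / q:
  layer 1 (silty sand): t_1 = 2.86 × 0.24 / 0.1485 = 4.623 d
  layer 2 (coarse sand): t_2 = 9.85 × 0.31 / 0.1485 = 20.56 d
  layer 3 (clean gravel): t_3 = 9.29 × 0.31 / 0.1485 = 19.40 d
  layer 4 (karst limestone): t_4 = 11.8 × 0.03 / 0.1485 = 2.384 d
Total t = Σ t_i = 46.97 days.

47.0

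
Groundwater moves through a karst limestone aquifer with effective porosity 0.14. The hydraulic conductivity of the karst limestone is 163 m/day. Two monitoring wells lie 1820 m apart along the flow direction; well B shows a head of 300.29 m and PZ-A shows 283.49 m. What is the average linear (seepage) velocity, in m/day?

10.7

Hydraulic gradient i = (300.29 − 283.49) / 1820 = 16.8 / 1820 = 0.009231.
Darcy flux q = K · i = 163.0 × 0.009231 = 1.505 m/day.
Seepage velocity v = q / n_e = 1.505 / 0.14 = 10.75 m/day.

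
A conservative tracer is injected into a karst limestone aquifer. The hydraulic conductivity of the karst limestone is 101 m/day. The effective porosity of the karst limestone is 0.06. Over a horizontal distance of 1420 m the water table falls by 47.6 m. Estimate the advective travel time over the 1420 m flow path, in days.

Hydraulic gradient i = Δh / L = 47.6 / 1420 = 0.03352.
Darcy flux q = K · i = 101.0 × 0.03352 = 3.386 m/day.
Seepage velocity v = q / n_e = 3.386 / 0.06 = 56.43 m/day.
Travel time t = L / v = 1420 / 56.43 = 25.17 days.

25.2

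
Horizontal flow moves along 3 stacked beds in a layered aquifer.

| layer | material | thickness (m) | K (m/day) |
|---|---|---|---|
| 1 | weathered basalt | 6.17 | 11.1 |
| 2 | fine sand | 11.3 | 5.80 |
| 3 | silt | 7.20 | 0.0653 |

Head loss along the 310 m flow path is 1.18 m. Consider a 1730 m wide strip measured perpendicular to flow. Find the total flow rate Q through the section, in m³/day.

886

Flow is parallel to layering, so each bed carries its own Darcy discharge and the transmissivities add.
Σ(K_i·b_i) = 11.1×6.17 + 5.80×11.3 + 0.0653×7.20 = 134.5 m²/day.
Hydraulic gradient i = Δh / L = 1.18 / 310 = 0.003806.
Q = Σ(K_i·b_i) · W · i = 134.5 × 1730 × 0.003806 = 885.7 m³/day.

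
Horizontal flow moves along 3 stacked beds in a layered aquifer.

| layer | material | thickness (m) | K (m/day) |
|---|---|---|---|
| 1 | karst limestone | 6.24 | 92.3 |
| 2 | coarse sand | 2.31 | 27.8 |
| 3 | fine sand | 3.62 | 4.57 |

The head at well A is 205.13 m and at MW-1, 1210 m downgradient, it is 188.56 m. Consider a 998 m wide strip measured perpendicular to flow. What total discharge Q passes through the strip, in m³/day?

8980

Flow is parallel to layering, so each bed carries its own Darcy discharge and the transmissivities add.
Σ(K_i·b_i) = 92.3×6.24 + 27.8×2.31 + 4.57×3.62 = 656.7 m²/day.
Hydraulic gradient i = (205.13 − 188.56) / 1210 = 16.57 / 1210 = 0.01369.
Q = Σ(K_i·b_i) · W · i = 656.7 × 998 × 0.01369 = 8975 m³/day.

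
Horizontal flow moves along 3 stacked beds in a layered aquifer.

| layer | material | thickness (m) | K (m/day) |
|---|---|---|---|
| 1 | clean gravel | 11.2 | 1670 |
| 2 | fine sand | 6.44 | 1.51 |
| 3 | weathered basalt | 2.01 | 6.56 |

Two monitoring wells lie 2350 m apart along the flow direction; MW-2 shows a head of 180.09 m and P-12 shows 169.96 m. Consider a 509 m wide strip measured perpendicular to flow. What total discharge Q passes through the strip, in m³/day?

41100

Flow is parallel to layering, so each bed carries its own Darcy discharge and the transmissivities add.
Σ(K_i·b_i) = 1670×11.2 + 1.51×6.44 + 6.56×2.01 = 18727 m²/day.
Hydraulic gradient i = (180.09 − 169.96) / 2350 = 10.13 / 2350 = 0.004311.
Q = Σ(K_i·b_i) · W · i = 18727 × 509 × 0.004311 = 41089 m³/day.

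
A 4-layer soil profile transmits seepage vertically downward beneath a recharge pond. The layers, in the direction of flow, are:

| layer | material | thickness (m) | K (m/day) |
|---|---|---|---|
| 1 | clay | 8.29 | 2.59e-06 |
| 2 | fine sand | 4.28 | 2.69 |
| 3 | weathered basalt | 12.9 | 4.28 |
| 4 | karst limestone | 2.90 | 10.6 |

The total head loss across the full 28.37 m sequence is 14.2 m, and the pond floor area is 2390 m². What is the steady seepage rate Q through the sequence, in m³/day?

0.0106

Flow is perpendicular to layering, so the layers act in series and the equivalent K is the thickness-weighted harmonic mean.
Total thickness L = 8.29 + 4.28 + 12.9 + 2.90 = 28.37 m.
Σ(b_i/K_i) = 8.29/2.59e-06 + 4.28/2.69 + 12.9/4.28 + 2.90/10.6 = 3.201e+06 d.
K_eq = L / Σ(b_i/K_i) = 28.37 / 3.201e+06 = 8.863e-06 m/day.
Q = K_eq · A · (Δh/L) = 8.863e-06 × 2390 × (14.2/28.37) = 0.01060 m³/day.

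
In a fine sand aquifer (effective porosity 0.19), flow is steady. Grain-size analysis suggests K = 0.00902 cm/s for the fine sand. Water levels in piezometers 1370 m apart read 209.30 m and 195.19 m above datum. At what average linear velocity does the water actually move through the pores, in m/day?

0.422

Convert K: 0.00902 cm/s × 864 = 7.793 m/day.
Hydraulic gradient i = (209.30 − 195.19) / 1370 = 14.11 / 1370 = 0.01030.
Darcy flux q = K · i = 7.793 × 0.01030 = 0.08027 m/day.
Seepage velocity v = q / n_e = 0.08027 / 0.19 = 0.4224 m/day.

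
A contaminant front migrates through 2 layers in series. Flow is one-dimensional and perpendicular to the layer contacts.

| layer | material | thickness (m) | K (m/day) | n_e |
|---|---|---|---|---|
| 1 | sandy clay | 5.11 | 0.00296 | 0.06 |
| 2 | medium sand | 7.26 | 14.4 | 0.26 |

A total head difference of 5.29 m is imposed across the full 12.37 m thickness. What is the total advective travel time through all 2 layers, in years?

With flow normal to the layers, continuity requires the same specific discharge q through every layer.
Σ(b_i/K_i) = 5.11/0.00296 + 7.26/14.4 = 1727 d.
q = Δh / Σ(b_i/K_i) = 5.29 / 1727 = 0.003063 m/day.
In each layer the seepage velocity is v_i = q/n_i, so the layer transit time is t_i = b_i·n_i / q:
  layer 1 (sandy clay): t_1 = 5.11 × 0.06 / 0.003063 = 100.1 d
  layer 2 (medium sand): t_2 = 7.26 × 0.26 / 0.003063 = 616.2 d
Total t = Σ t_i = 716.3 days = 1.961 years.

1.96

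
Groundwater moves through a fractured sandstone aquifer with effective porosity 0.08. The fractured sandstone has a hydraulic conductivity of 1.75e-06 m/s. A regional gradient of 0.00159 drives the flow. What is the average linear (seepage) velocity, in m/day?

Convert K: 1.75e-06 m/s × 86400 = 0.1512 m/day.
Hydraulic gradient i = 0.00159.
Darcy flux q = K · i = 0.1512 × 0.001590 = 0.0002404 m/day.
Seepage velocity v = q / n_e = 0.0002404 / 0.08 = 0.003005 m/day.

0.00301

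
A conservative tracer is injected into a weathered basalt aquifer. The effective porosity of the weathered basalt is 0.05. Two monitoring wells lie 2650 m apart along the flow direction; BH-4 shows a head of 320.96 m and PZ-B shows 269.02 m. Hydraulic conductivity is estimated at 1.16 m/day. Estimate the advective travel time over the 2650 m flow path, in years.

Hydraulic gradient i = (320.96 − 269.02) / 2650 = 51.94 / 2650 = 0.01960.
Darcy flux q = K · i = 1.160 × 0.01960 = 0.02274 m/day.
Seepage velocity v = q / n_e = 0.02274 / 0.05 = 0.4547 m/day.
Travel time t = L / v = 2650 / 0.4547 = 5828 days = 15.96 years.

16.0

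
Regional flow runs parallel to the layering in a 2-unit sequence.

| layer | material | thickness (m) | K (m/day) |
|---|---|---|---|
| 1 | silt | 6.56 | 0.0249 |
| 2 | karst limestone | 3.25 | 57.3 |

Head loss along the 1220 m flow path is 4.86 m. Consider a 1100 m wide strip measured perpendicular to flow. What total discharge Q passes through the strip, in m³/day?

817

Flow is parallel to layering, so each bed carries its own Darcy discharge and the transmissivities add.
Σ(K_i·b_i) = 0.0249×6.56 + 57.3×3.25 = 186.4 m²/day.
Hydraulic gradient i = Δh / L = 4.86 / 1220 = 0.003984.
Q = Σ(K_i·b_i) · W · i = 186.4 × 1100 × 0.003984 = 816.7 m³/day.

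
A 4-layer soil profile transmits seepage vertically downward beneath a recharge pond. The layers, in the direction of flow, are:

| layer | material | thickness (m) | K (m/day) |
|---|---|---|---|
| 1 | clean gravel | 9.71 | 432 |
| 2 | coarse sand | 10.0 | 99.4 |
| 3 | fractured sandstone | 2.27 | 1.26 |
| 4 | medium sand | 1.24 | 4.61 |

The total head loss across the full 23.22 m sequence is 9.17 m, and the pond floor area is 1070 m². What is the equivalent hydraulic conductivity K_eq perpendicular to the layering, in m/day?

Flow is perpendicular to layering, so the layers act in series and the equivalent K is the thickness-weighted harmonic mean.
Total thickness L = 9.71 + 10.0 + 2.27 + 1.24 = 23.22 m.
Σ(b_i/K_i) = 9.71/432 + 10.0/99.4 + 2.27/1.26 + 1.24/4.61 = 2.194 d.
K_eq = L / Σ(b_i/K_i) = 23.22 / 2.194 = 10.59 m/day.

10.6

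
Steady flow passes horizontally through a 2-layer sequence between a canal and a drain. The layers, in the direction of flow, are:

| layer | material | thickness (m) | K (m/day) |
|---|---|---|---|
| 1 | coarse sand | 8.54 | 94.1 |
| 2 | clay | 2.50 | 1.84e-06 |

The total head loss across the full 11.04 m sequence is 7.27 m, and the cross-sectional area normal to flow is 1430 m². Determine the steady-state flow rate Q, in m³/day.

0.00765

Flow is perpendicular to layering, so the layers act in series and the equivalent K is the thickness-weighted harmonic mean.
Total thickness L = 8.54 + 2.50 = 11.04 m.
Σ(b_i/K_i) = 8.54/94.1 + 2.50/1.84e-06 = 1.359e+06 d.
K_eq = L / Σ(b_i/K_i) = 11.04 / 1.359e+06 = 8.125e-06 m/day.
Q = K_eq · A · (Δh/L) = 8.125e-06 × 1430 × (7.27/11.04) = 0.007652 m³/day.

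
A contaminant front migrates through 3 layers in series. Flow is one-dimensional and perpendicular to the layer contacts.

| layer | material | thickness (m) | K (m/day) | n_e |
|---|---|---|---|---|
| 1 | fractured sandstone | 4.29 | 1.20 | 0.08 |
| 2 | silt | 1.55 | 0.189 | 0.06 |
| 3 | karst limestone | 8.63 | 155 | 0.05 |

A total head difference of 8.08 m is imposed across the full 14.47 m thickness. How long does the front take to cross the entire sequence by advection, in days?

1.27

With flow normal to the layers, continuity requires the same specific discharge q through every layer.
Σ(b_i/K_i) = 4.29/1.20 + 1.55/0.189 + 8.63/155 = 11.83 d.
q = Δh / Σ(b_i/K_i) = 8.08 / 11.83 = 0.6829 m/day.
In each layer the seepage velocity is v_i = q/n_i, so the layer transit time is t_i = b_i·n_i / q:
  layer 1 (fractured sandstone): t_1 = 4.29 × 0.08 / 0.6829 = 0.5026 d
  layer 2 (silt): t_2 = 1.55 × 0.06 / 0.6829 = 0.1362 d
  layer 3 (karst limestone): t_3 = 8.63 × 0.05 / 0.6829 = 0.6319 d
Total t = Σ t_i = 1.271 days.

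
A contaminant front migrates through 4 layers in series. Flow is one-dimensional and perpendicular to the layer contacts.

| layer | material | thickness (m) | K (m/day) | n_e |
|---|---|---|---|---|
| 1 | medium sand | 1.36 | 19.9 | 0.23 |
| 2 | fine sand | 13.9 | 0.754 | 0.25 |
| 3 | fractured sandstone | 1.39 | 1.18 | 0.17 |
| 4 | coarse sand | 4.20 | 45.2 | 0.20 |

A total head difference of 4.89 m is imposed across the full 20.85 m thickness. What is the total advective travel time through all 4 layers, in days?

19.7

With flow normal to the layers, continuity requires the same specific discharge q through every layer.
Σ(b_i/K_i) = 1.36/19.9 + 13.9/0.754 + 1.39/1.18 + 4.20/45.2 = 19.77 d.
q = Δh / Σ(b_i/K_i) = 4.89 / 19.77 = 0.2473 m/day.
In each layer the seepage velocity is v_i = q/n_i, so the layer transit time is t_i = b_i·n_i / q:
  layer 1 (medium sand): t_1 = 1.36 × 0.23 / 0.2473 = 1.265 d
  layer 2 (fine sand): t_2 = 13.9 × 0.25 / 0.2473 = 14.05 d
  layer 3 (fractured sandstone): t_3 = 1.39 × 0.17 / 0.2473 = 0.9556 d
  layer 4 (coarse sand): t_4 = 4.20 × 0.20 / 0.2473 = 3.397 d
Total t = Σ t_i = 19.67 days.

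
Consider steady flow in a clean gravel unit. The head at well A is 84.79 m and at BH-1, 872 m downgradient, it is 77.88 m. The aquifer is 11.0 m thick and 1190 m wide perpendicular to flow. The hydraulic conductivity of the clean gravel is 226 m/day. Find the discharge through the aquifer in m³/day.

Cross-sectional area A = 1190 × 11.0 = 13090 m².
Hydraulic gradient i = (84.79 − 77.88) / 872 = 6.91 / 872 = 0.007924.
Darcy's law: Q = K · A · i = 226.0 × 13090 × 0.007924 = 23443 m³/day.

23400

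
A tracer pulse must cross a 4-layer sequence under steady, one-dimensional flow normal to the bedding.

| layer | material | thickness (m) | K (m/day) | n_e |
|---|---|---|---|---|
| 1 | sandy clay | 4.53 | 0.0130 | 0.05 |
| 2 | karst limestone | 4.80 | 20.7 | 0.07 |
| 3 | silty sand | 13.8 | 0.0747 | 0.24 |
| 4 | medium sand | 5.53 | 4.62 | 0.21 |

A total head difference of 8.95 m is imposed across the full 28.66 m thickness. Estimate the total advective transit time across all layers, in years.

0.824

With flow normal to the layers, continuity requires the same specific discharge q through every layer.
Σ(b_i/K_i) = 4.53/0.0130 + 4.80/20.7 + 13.8/0.0747 + 5.53/4.62 = 534.6 d.
q = Δh / Σ(b_i/K_i) = 8.95 / 534.6 = 0.01674 m/day.
In each layer the seepage velocity is v_i = q/n_i, so the layer transit time is t_i = b_i·n_i / q:
  layer 1 (sandy clay): t_1 = 4.53 × 0.05 / 0.01674 = 13.53 d
  layer 2 (karst limestone): t_2 = 4.80 × 0.07 / 0.01674 = 20.07 d
  layer 3 (silty sand): t_3 = 13.8 × 0.24 / 0.01674 = 197.8 d
  layer 4 (medium sand): t_4 = 5.53 × 0.21 / 0.01674 = 69.37 d
Total t = Σ t_i = 300.8 days = 0.8236 years.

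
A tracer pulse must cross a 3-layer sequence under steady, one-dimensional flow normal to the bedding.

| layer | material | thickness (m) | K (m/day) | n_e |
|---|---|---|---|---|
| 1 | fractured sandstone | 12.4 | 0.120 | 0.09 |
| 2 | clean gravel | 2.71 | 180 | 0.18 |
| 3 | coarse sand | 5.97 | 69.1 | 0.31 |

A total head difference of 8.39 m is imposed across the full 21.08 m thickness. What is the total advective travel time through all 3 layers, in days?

42.6

With flow normal to the layers, continuity requires the same specific discharge q through every layer.
Σ(b_i/K_i) = 12.4/0.120 + 2.71/180 + 5.97/69.1 = 103.4 d.
q = Δh / Σ(b_i/K_i) = 8.39 / 103.4 = 0.08111 m/day.
In each layer the seepage velocity is v_i = q/n_i, so the layer transit time is t_i = b_i·n_i / q:
  layer 1 (fractured sandstone): t_1 = 12.4 × 0.09 / 0.08111 = 13.76 d
  layer 2 (clean gravel): t_2 = 2.71 × 0.18 / 0.08111 = 6.014 d
  layer 3 (coarse sand): t_3 = 5.97 × 0.31 / 0.08111 = 22.82 d
Total t = Σ t_i = 42.59 days.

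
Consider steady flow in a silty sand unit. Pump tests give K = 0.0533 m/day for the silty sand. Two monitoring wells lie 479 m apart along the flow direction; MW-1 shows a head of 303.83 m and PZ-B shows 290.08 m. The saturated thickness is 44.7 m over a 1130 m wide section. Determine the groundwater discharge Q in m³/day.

77.3

Cross-sectional area A = 1130 × 44.7 = 50511 m².
Hydraulic gradient i = (303.83 − 290.08) / 479 = 13.75 / 479 = 0.02871.
Darcy's law: Q = K · A · i = 0.05330 × 50511 × 0.02871 = 77.28 m³/day.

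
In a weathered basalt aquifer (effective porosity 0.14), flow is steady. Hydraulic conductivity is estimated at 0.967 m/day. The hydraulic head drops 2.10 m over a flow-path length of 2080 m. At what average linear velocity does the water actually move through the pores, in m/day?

0.00697

Hydraulic gradient i = Δh / L = 2.10 / 2080 = 0.001010.
Darcy flux q = K · i = 0.9670 × 0.001010 = 0.0009763 m/day.
Seepage velocity v = q / n_e = 0.0009763 / 0.14 = 0.006974 m/day.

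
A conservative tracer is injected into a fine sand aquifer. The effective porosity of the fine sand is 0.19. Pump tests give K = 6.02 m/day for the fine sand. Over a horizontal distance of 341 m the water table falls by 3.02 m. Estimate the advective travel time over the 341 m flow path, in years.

3.33

Hydraulic gradient i = Δh / L = 3.02 / 341 = 0.008856.
Darcy flux q = K · i = 6.020 × 0.008856 = 0.05331 m/day.
Seepage velocity v = q / n_e = 0.05331 / 0.19 = 0.2806 m/day.
Travel time t = L / v = 341 / 0.2806 = 1215 days = 3.327 years.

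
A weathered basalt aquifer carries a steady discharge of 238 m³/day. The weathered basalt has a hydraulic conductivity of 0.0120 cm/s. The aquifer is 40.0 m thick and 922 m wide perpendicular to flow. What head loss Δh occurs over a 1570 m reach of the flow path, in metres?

Convert K: 0.0120 cm/s × 864 = 10.37 m/day.
Cross-sectional area A = 922 × 40.0 = 36880 m².
From Q = K·A·i, i = Q / (K·A) = 238 / (10.37 × 36880) = 0.0006224.
Head loss Δh = i · L = 0.0006224 × 1570 = 0.9772 m.

0.977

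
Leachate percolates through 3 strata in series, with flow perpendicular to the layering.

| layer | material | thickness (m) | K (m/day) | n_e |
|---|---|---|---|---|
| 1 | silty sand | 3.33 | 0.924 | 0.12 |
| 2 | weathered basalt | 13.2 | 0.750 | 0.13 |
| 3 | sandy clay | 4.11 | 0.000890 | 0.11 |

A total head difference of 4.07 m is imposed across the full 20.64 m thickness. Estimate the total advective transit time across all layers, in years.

8.01

With flow normal to the layers, continuity requires the same specific discharge q through every layer.
Σ(b_i/K_i) = 3.33/0.924 + 13.2/0.750 + 4.11/0.000890 = 4639 d.
q = Δh / Σ(b_i/K_i) = 4.07 / 4639 = 0.0008773 m/day.
In each layer the seepage velocity is v_i = q/n_i, so the layer transit time is t_i = b_i·n_i / q:
  layer 1 (silty sand): t_1 = 3.33 × 0.12 / 0.0008773 = 455.5 d
  layer 2 (weathered basalt): t_2 = 13.2 × 0.13 / 0.0008773 = 1956 d
  layer 3 (sandy clay): t_3 = 4.11 × 0.11 / 0.0008773 = 515.3 d
Total t = Σ t_i = 2927 days = 8.013 years.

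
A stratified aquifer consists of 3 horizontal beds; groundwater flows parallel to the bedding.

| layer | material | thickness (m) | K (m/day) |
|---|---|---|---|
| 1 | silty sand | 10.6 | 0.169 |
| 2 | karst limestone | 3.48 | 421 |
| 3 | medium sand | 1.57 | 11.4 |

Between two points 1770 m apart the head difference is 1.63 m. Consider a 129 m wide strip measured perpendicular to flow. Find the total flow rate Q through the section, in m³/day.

Flow is parallel to layering, so each bed carries its own Darcy discharge and the transmissivities add.
Σ(K_i·b_i) = 0.169×10.6 + 421×3.48 + 11.4×1.57 = 1485 m²/day.
Hydraulic gradient i = Δh / L = 1.63 / 1770 = 0.0009209.
Q = Σ(K_i·b_i) · W · i = 1485 × 129 × 0.0009209 = 176.4 m³/day.

176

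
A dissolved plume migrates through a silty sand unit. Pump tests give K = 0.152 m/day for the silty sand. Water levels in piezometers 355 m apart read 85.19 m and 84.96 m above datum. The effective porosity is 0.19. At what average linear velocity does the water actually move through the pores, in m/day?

Hydraulic gradient i = (85.19 − 84.96) / 355 = 0.23 / 355 = 0.0006479.
Darcy flux q = K · i = 0.1520 × 0.0006479 = 9.848e-05 m/day.
Seepage velocity v = q / n_e = 9.848e-05 / 0.19 = 0.0005183 m/day.

0.000518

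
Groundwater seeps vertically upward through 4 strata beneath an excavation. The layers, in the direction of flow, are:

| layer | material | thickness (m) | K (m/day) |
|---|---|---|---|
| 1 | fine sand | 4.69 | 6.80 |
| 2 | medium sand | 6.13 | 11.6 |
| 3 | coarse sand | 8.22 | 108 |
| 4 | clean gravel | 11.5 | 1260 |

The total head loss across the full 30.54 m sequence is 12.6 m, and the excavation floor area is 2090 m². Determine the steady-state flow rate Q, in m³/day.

Flow is perpendicular to layering, so the layers act in series and the equivalent K is the thickness-weighted harmonic mean.
Total thickness L = 4.69 + 6.13 + 8.22 + 11.5 = 30.54 m.
Σ(b_i/K_i) = 4.69/6.80 + 6.13/11.6 + 8.22/108 + 11.5/1260 = 1.303 d.
K_eq = L / Σ(b_i/K_i) = 30.54 / 1.303 = 23.43 m/day.
Q = K_eq · A · (Δh/L) = 23.43 × 2090 × (12.6/30.54) = 20204 m³/day.

20200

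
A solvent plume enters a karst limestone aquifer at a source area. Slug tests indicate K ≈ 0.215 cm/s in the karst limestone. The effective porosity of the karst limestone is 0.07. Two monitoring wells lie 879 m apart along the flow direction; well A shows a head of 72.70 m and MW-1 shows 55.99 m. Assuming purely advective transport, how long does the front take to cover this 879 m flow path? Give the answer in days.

17.4

Convert K: 0.215 cm/s × 864 = 185.8 m/day.
Hydraulic gradient i = (72.70 − 55.99) / 879 = 16.71 / 879 = 0.01901.
Darcy flux q = K · i = 185.8 × 0.01901 = 3.531 m/day.
Seepage velocity v = q / n_e = 3.531 / 0.07 = 50.45 m/day.
Travel time t = L / v = 879 / 50.45 = 17.42 days.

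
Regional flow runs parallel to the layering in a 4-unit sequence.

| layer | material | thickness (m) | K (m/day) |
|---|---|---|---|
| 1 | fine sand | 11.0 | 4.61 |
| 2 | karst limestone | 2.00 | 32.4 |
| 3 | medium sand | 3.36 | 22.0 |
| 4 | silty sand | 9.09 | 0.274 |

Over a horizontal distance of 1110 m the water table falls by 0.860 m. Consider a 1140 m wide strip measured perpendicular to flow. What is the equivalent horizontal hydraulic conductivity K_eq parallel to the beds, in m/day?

Flow is parallel to layering, so each bed carries its own Darcy discharge and the transmissivities add.
Σ(K_i·b_i) = 4.61×11.0 + 32.4×2.00 + 22.0×3.36 + 0.274×9.09 = 191.9 m²/day.
Total thickness b = 25.45 m, so K_eq = Σ(K_i·b_i)/b = 7.541 m/day.

7.54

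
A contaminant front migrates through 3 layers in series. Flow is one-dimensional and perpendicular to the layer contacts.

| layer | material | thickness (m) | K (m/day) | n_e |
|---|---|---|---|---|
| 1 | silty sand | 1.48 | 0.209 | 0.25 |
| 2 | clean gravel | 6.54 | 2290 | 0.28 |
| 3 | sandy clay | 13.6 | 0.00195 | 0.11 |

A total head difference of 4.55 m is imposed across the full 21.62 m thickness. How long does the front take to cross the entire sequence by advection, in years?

With flow normal to the layers, continuity requires the same specific discharge q through every layer.
Σ(b_i/K_i) = 1.48/0.209 + 6.54/2290 + 13.6/0.00195 = 6981 d.
q = Δh / Σ(b_i/K_i) = 4.55 / 6981 = 0.0006517 m/day.
In each layer the seepage velocity is v_i = q/n_i, so the layer transit time is t_i = b_i·n_i / q:
  layer 1 (silty sand): t_1 = 1.48 × 0.25 / 0.0006517 = 567.7 d
  layer 2 (clean gravel): t_2 = 6.54 × 0.28 / 0.0006517 = 2810 d
  layer 3 (sandy clay): t_3 = 13.6 × 0.11 / 0.0006517 = 2295 d
Total t = Σ t_i = 5673 days = 15.53 years.

15.5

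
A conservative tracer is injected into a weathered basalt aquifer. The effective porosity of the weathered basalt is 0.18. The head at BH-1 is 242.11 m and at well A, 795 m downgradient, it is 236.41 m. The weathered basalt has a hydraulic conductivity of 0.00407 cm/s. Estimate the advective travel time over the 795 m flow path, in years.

Convert K: 0.00407 cm/s × 864 = 3.516 m/day.
Hydraulic gradient i = (242.11 − 236.41) / 795 = 5.7 / 795 = 0.007170.
Darcy flux q = K · i = 3.516 × 0.007170 = 0.02521 m/day.
Seepage velocity v = q / n_e = 0.02521 / 0.18 = 0.1401 m/day.
Travel time t = L / v = 795 / 0.1401 = 5676 days = 15.54 years.

15.5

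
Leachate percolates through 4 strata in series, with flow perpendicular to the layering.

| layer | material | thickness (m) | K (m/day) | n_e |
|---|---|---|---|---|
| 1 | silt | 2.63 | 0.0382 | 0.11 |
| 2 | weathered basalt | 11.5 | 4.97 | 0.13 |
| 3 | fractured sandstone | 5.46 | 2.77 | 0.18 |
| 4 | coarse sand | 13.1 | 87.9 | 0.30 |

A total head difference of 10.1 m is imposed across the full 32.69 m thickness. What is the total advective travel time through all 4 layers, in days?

With flow normal to the layers, continuity requires the same specific discharge q through every layer.
Σ(b_i/K_i) = 2.63/0.0382 + 11.5/4.97 + 5.46/2.77 + 13.1/87.9 = 73.28 d.
q = Δh / Σ(b_i/K_i) = 10.1 / 73.28 = 0.1378 m/day.
In each layer the seepage velocity is v_i = q/n_i, so the layer transit time is t_i = b_i·n_i / q:
  layer 1 (silt): t_1 = 2.63 × 0.11 / 0.1378 = 2.099 d
  layer 2 (weathered basalt): t_2 = 11.5 × 0.13 / 0.1378 = 10.85 d
  layer 3 (fractured sandstone): t_3 = 5.46 × 0.18 / 0.1378 = 7.131 d
  layer 4 (coarse sand): t_4 = 13.1 × 0.30 / 0.1378 = 28.51 d
Total t = Σ t_i = 48.59 days.

48.6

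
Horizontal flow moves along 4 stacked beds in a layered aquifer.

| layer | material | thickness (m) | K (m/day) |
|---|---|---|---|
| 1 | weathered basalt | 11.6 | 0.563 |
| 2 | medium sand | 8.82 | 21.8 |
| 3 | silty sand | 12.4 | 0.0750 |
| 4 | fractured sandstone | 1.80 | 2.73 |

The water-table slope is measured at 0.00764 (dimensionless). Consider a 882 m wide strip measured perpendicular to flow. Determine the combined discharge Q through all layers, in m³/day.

Flow is parallel to layering, so each bed carries its own Darcy discharge and the transmissivities add.
Σ(K_i·b_i) = 0.563×11.6 + 21.8×8.82 + 0.0750×12.4 + 2.73×1.80 = 204.7 m²/day.
Hydraulic gradient i = 0.00764.
Q = Σ(K_i·b_i) · W · i = 204.7 × 882 × 0.007640 = 1379 m³/day.

1380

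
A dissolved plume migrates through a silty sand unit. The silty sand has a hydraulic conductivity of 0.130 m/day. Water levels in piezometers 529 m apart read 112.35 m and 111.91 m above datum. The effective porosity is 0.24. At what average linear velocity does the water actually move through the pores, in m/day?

0.000451

Hydraulic gradient i = (112.35 − 111.91) / 529 = 0.44 / 529 = 0.0008318.
Darcy flux q = K · i = 0.1300 × 0.0008318 = 0.0001081 m/day.
Seepage velocity v = q / n_e = 0.0001081 / 0.24 = 0.0004505 m/day.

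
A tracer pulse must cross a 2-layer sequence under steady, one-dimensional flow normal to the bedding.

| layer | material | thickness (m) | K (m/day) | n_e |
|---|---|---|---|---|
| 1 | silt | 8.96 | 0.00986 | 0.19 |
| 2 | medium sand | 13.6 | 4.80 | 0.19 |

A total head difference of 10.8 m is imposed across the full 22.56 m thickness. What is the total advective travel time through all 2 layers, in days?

With flow normal to the layers, continuity requires the same specific discharge q through every layer.
Σ(b_i/K_i) = 8.96/0.00986 + 13.6/4.80 = 911.6 d.
q = Δh / Σ(b_i/K_i) = 10.8 / 911.6 = 0.01185 m/day.
In each layer the seepage velocity is v_i = q/n_i, so the layer transit time is t_i = b_i·n_i / q:
  layer 1 (silt): t_1 = 8.96 × 0.19 / 0.01185 = 143.7 d
  layer 2 (medium sand): t_2 = 13.6 × 0.19 / 0.01185 = 218.1 d
Total t = Σ t_i = 361.8 days.

362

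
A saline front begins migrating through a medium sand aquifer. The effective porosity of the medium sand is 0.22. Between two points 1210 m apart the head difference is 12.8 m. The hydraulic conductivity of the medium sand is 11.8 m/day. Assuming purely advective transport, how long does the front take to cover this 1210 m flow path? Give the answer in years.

Hydraulic gradient i = Δh / L = 12.8 / 1210 = 0.01058.
Darcy flux q = K · i = 11.80 × 0.01058 = 0.1248 m/day.
Seepage velocity v = q / n_e = 0.1248 / 0.22 = 0.5674 m/day.
Travel time t = L / v = 1210 / 0.5674 = 2133 days = 5.839 years.

5.84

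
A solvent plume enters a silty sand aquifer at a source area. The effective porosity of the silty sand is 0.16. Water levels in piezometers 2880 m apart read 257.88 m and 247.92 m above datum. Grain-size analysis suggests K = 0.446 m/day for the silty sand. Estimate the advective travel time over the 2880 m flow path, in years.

818

Hydraulic gradient i = (257.88 − 247.92) / 2880 = 9.96 / 2880 = 0.003458.
Darcy flux q = K · i = 0.4460 × 0.003458 = 0.001542 m/day.
Seepage velocity v = q / n_e = 0.001542 / 0.16 = 0.009640 m/day.
Travel time t = L / v = 2880 / 0.009640 = 2.988e+05 days = 817.9 years.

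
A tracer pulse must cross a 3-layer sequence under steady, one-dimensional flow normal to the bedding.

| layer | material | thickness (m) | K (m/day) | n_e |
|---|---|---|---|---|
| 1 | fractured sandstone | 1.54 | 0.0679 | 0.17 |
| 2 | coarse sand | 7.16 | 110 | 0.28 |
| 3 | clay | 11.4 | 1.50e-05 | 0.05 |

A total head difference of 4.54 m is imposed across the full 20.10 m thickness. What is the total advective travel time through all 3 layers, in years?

With flow normal to the layers, continuity requires the same specific discharge q through every layer.
Σ(b_i/K_i) = 1.54/0.0679 + 7.16/110 + 11.4/1.50e-05 = 7.600e+05 d.
q = Δh / Σ(b_i/K_i) = 4.54 / 7.600e+05 = 5.974e-06 m/day.
In each layer the seepage velocity is v_i = q/n_i, so the layer transit time is t_i = b_i·n_i / q:
  layer 1 (fractured sandstone): t_1 = 1.54 × 0.17 / 5.974e-06 = 43827 d
  layer 2 (coarse sand): t_2 = 7.16 × 0.28 / 5.974e-06 = 3.356e+05 d
  layer 3 (clay): t_3 = 11.4 × 0.05 / 5.974e-06 = 95421 d
Total t = Σ t_i = 4.749e+05 days = 1300 years.

1300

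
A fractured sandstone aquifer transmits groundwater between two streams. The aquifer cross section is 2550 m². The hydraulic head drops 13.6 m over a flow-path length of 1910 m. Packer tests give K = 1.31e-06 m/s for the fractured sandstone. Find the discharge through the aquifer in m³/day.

2.06

Convert K: 1.31e-06 m/s × 86400 = 0.1132 m/day.
Hydraulic gradient i = Δh / L = 13.6 / 1910 = 0.007120.
Darcy's law: Q = K · A · i = 0.1132 × 2550 × 0.007120 = 2.055 m³/day.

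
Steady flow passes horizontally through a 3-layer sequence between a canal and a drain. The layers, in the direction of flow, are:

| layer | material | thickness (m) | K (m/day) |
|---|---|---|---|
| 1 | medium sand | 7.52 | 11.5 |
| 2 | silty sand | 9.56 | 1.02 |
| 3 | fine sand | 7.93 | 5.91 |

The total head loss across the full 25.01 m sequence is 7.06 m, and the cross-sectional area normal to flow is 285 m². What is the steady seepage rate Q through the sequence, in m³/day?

Flow is perpendicular to layering, so the layers act in series and the equivalent K is the thickness-weighted harmonic mean.
Total thickness L = 7.52 + 9.56 + 7.93 = 25.01 m.
Σ(b_i/K_i) = 7.52/11.5 + 9.56/1.02 + 7.93/5.91 = 11.37 d.
K_eq = L / Σ(b_i/K_i) = 25.01 / 11.37 = 2.200 m/day.
Q = K_eq · A · (Δh/L) = 2.200 × 285 × (7.06/25.01) = 177.0 m³/day.

177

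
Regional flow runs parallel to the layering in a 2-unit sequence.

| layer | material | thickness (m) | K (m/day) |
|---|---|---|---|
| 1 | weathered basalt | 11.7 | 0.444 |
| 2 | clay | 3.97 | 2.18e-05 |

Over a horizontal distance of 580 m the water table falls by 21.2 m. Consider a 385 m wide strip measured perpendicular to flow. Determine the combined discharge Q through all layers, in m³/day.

Flow is parallel to layering, so each bed carries its own Darcy discharge and the transmissivities add.
Σ(K_i·b_i) = 0.444×11.7 + 2.18e-05×3.97 = 5.195 m²/day.
Hydraulic gradient i = Δh / L = 21.2 / 580 = 0.03655.
Q = Σ(K_i·b_i) · W · i = 5.195 × 385 × 0.03655 = 73.10 m³/day.

73.1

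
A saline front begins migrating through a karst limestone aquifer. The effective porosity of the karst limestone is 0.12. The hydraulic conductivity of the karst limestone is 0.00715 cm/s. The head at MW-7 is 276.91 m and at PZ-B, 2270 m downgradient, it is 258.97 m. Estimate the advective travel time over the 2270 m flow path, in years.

15.3

Convert K: 0.00715 cm/s × 864 = 6.178 m/day.
Hydraulic gradient i = (276.91 − 258.97) / 2270 = 17.94 / 2270 = 0.007903.
Darcy flux q = K · i = 6.178 × 0.007903 = 0.04882 m/day.
Seepage velocity v = q / n_e = 0.04882 / 0.12 = 0.4069 m/day.
Travel time t = L / v = 2270 / 0.4069 = 5579 days = 15.28 years.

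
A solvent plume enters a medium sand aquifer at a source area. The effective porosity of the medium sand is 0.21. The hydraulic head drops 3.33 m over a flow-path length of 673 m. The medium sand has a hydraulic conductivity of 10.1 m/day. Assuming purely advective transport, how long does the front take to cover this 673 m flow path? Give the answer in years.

7.74

Hydraulic gradient i = Δh / L = 3.33 / 673 = 0.004948.
Darcy flux q = K · i = 10.10 × 0.004948 = 0.04997 m/day.
Seepage velocity v = q / n_e = 0.04997 / 0.21 = 0.2380 m/day.
Travel time t = L / v = 673 / 0.2380 = 2828 days = 7.743 years.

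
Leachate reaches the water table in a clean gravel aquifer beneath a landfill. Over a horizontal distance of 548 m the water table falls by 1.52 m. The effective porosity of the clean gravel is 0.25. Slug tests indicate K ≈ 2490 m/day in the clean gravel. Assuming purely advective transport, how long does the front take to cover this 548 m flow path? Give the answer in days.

Hydraulic gradient i = Δh / L = 1.52 / 548 = 0.002774.
Darcy flux q = K · i = 2490 × 0.002774 = 6.907 m/day.
Seepage velocity v = q / n_e = 6.907 / 0.25 = 27.63 m/day.
Travel time t = L / v = 548 / 27.63 = 19.84 days.

19.8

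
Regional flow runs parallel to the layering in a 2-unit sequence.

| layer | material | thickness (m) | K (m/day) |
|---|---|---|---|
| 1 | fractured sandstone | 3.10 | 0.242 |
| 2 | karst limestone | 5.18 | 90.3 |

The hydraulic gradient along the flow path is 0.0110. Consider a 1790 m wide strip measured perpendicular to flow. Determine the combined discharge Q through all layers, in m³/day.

9220

Flow is parallel to layering, so each bed carries its own Darcy discharge and the transmissivities add.
Σ(K_i·b_i) = 0.242×3.10 + 90.3×5.18 = 468.5 m²/day.
Hydraulic gradient i = 0.0110.
Q = Σ(K_i·b_i) · W · i = 468.5 × 1790 × 0.01100 = 9225 m³/day.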